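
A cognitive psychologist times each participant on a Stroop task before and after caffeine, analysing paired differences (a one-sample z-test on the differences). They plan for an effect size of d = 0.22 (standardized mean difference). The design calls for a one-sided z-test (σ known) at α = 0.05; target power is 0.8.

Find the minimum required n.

n = 128

For power 0.8 need Φ(δ − z_{0.05}) = 0.8, so δ = z_{0.05} + z_{0.20} = 1.645 + 0.842 = 2.486.
δ = d·√n ⇒ n = (δ/d)² = (2.486 / 0.22)² = 127.74.
Rounding up, n = 128.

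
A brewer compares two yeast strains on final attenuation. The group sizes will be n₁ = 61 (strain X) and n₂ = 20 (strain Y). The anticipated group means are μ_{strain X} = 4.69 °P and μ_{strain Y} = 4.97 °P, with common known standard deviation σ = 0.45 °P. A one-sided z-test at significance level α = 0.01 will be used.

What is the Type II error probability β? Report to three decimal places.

Standardized effect: d = |μ_{strain X} − μ_{strain Y}| / σ = |4.69 − 4.97| / 0.45 = 0.6222
Noncentrality parameter: δ = d / √(1/n₁ + 1/n₂) = 0.6222 / √(1/61 + 1/20) = 2.4148
One-sided α = 0.01 → critical value z_{0.01} = 2.326.
Power = P(Z > 2.326 − δ) = Φ(0.088) = 0.5352.
Type II error: β = 1 − power = 1 − 0.5352 = 0.4648.

β ≈ 0.465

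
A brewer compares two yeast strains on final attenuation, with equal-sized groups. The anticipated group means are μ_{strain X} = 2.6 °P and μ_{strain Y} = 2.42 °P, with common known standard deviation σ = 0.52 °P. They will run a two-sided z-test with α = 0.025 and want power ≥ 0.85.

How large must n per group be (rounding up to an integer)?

Standardized effect: d = |μ_{strain X} − μ_{strain Y}| / σ = |2.6 − 2.42| / 0.52 = 0.3462
Set Φ(δ − 2.241) = 0.85; then δ − 2.241 = Φ⁻¹(0.85) = 1.036, giving δ = 3.278.
(Ignoring the negligible lower-tail rejection probability gives the usual closed-form inversion.)
δ = d·√(n/2) ⇒ n = 2(δ/d)² = 2 × (3.278 / 0.3462)² = 179.34.
Round up to the next whole unit.

n = 180 per group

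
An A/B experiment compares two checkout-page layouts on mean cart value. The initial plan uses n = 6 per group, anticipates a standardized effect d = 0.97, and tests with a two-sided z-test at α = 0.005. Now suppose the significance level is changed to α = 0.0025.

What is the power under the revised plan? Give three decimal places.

Power ≈ 0.090

δ = d·√(n/2) = 0.97 × √(6/2) = 1.6801 (unchanged). New critical value: z_{0.0013} = 3.023.
Revised power = Φ(δ − 3.023) + Φ(−δ − 3.023) = Φ(-1.343) + Φ(-4.703) = 0.0896 + 0.0000 = 0.0896.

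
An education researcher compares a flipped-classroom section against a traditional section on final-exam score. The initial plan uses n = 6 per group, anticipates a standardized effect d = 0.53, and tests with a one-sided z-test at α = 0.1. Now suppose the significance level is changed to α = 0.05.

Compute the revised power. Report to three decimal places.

Power ≈ 0.234

δ = d·√(n/2) = 0.53 × √(6/2) = 0.9180 (unchanged). New critical value: z_{0.05} = 1.645.
Revised power = Φ(δ − 1.645) = Φ(-0.727) = 0.2337.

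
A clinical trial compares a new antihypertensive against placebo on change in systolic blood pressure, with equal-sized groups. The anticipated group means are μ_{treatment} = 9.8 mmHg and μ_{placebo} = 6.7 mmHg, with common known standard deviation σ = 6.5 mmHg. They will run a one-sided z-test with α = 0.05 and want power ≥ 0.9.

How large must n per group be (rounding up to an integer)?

Standardized effect: d = |μ_{treatment} − μ_{placebo}| / σ = |9.8 − 6.7| / 6.5 = 0.4769
For power 0.9 need Φ(δ − z_{0.05}) = 0.9, so δ = z_{0.05} + z_{0.10} = 1.645 + 1.282 = 2.926.
δ = d·√(n/2) ⇒ n = 2(δ/d)² = 2 × (2.926 / 0.4769)² = 75.30.
Round up to the next whole unit.

n = 76 per group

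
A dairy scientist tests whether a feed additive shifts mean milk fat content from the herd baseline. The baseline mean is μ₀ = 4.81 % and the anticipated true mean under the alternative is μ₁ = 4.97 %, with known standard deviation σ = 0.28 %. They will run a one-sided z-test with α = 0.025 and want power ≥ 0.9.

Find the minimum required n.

n = 33

Standardized effect: d = |μ₁ − μ₀| / σ = |4.97 − 4.81| / 0.28 = 0.5714
Set Φ(δ − 1.960) = 0.9; then δ − 1.960 = Φ⁻¹(0.9) = 1.282, giving δ = 3.242.
δ = d·√n ⇒ n = (δ/d)² = (3.242 / 0.5714)² = 32.18.
Round up to the next whole unit.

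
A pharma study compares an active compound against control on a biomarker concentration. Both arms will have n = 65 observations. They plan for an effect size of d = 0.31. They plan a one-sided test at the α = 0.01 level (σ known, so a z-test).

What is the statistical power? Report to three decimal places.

Power ≈ 0.288

Noncentrality parameter: δ = d·√(n/2) = 0.31 × √(65/2) = 1.7673
One-sided α = 0.01 → critical value z_{0.01} = 2.326.
Power = Φ(δ − 2.326) = Φ(-0.559) = 0.2881.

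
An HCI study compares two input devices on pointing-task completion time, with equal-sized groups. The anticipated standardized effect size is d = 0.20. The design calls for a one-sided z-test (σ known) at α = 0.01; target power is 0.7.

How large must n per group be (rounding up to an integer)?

n = 407 per group

Set Φ(δ − 2.326) = 0.7; then δ − 2.326 = Φ⁻¹(0.7) = 0.524, giving δ = 2.851.
δ = d·√(n/2) ⇒ n = 2(δ/d)² = 2 × (2.851 / 0.20)² = 406.34.
Rounding up, n = 407 per group.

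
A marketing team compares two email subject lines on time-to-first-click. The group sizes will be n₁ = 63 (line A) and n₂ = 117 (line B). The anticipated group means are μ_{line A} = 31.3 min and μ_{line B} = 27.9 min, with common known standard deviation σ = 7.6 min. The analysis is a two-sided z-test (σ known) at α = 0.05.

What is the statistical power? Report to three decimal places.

Power ≈ 0.817

Standardized effect: d = |μ_{line A} − μ_{line B}| / σ = |31.3 − 27.9| / 7.6 = 0.4474
Noncentrality parameter: δ = d / √(1/n₁ + 1/n₂) = 0.4474 / √(1/63 + 1/117) = 2.8628
Critical value for a two-sided test at α = 0.05: z_{α/2} = 1.960.
Power = Φ(δ − 1.960) + Φ(−δ − 1.960) = Φ(0.903) + Φ(-4.823) = 0.8167 + 0.0000 = 0.8167.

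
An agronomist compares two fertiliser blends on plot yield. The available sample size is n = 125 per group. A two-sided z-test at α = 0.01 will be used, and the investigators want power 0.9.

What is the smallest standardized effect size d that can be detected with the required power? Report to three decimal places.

Need Φ(δ − 2.576) = 0.9, so δ = 2.576 + 1.282 = 3.857.
(Lower-tail contribution to power is negligible for δ > 0.)
δ = d·√(n/2) ⇒ d = δ/√(n/2) = 3.857/√(125/2) = 0.4879.

d ≈ 0.488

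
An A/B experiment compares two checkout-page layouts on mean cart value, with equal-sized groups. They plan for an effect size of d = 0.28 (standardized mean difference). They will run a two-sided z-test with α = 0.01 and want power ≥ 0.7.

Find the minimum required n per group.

Set Φ(δ − 2.576) = 0.7; then δ − 2.576 = Φ⁻¹(0.7) = 0.524, giving δ = 3.100.
(For δ > 0 the lower-tail rejection region contributes negligibly to power, so the one-term inversion is standard.)
δ = d·√(n/2) ⇒ n = 2(δ/d)² = 2 × (3.100 / 0.28)² = 245.19.
Rounding up, n = 246 per group.

n = 246 per group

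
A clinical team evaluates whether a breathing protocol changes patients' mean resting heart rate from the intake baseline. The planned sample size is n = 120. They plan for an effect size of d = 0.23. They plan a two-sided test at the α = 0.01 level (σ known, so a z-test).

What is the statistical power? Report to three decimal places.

Noncentrality parameter: δ = d·√n = 0.23 × √120 = 2.5195
Two-sided α = 0.01 → critical value z_{0.005} = 2.576.
Power = Φ(δ − 2.576) + Φ(−δ − 2.576) = Φ(-0.056) + Φ(-5.095) = 0.4775 + 0.0000 = 0.4775.

Power ≈ 0.478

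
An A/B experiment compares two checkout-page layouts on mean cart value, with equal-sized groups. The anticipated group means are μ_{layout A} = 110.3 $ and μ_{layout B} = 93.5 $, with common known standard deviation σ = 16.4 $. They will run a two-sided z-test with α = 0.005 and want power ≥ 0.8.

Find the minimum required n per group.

n = 26 per group

Standardized effect: d = |μ_{layout A} − μ_{layout B}| / σ = |110.3 − 93.5| / 16.4 = 1.0244
For power 0.8 need Φ(δ − z_{0.0025}) = 0.8, so δ = z_{0.0025} + z_{0.20} = 2.807 + 0.842 = 3.649.
(The Φ(−δ − z_{α/2}) term is vanishingly small for δ > 0 and is dropped in the standard sample-size formula.)
δ = d·√(n/2) ⇒ n = 2(δ/d)² = 2 × (3.649 / 1.0244)² = 25.37.
Round up to the next whole unit.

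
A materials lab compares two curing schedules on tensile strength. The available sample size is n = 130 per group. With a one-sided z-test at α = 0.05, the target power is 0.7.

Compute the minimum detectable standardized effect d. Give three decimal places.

d ≈ 0.269

Need Φ(δ − 1.645) = 0.7, so δ = 1.645 + 0.524 = 2.169.
δ = d·√(n/2) ⇒ d = δ/√(n/2) = 2.169/√(130/2) = 0.2691.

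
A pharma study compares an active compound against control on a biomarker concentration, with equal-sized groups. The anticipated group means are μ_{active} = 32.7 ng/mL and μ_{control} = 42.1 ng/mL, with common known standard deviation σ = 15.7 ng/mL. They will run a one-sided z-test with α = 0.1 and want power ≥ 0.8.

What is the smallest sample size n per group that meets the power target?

n = 26 per group

Standardized effect: d = |μ_{active} − μ_{control}| / σ = |32.7 − 42.1| / 15.7 = 0.5987
Set Φ(δ − 1.282) = 0.8; then δ − 1.282 = Φ⁻¹(0.8) = 0.842, giving δ = 2.123.
δ = d·√(n/2) ⇒ n = 2(δ/d)² = 2 × (2.123 / 0.5987)² = 25.15.
Rounding up, n = 26 per group.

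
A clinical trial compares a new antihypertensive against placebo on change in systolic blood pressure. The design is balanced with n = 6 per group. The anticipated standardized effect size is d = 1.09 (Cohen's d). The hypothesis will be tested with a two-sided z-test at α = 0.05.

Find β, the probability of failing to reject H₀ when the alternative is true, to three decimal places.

β ≈ 0.529

Noncentrality parameter: δ = d·√(n/2) = 1.09 × √(6/2) = 1.8879
Two-sided α = 0.05 → critical value z_{0.025} = 1.960.
Power = Φ(δ − 1.960) + Φ(−δ − 1.960) = Φ(-0.072) + Φ(-3.848) = 0.4713 + 0.0001 = 0.4713.
Type II error: β = 1 − power = 1 − 0.4713 = 0.5287.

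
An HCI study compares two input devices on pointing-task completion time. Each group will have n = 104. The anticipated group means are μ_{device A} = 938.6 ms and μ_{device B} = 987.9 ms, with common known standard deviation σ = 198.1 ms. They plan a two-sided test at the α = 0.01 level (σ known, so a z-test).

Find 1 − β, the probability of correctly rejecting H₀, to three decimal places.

Standardized effect: d = |μ_{device A} − μ_{device B}| / σ = |938.6 − 987.9| / 198.1 = 0.2489
Noncentrality parameter: δ = d·√(n/2) = 0.2489 × √(104/2) = 1.7946
Critical value for a two-sided test at α = 0.01: z_{α/2} = 2.576.
Power = Φ(δ − 2.576) + Φ(−δ − 2.576) = Φ(-0.781) + Φ(-4.370) = 0.2173 + 0.0000 = 0.2173.

Power ≈ 0.217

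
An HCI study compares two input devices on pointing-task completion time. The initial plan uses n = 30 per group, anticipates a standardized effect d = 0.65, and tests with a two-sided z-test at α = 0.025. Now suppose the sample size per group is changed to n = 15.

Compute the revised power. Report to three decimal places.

Power ≈ 0.322

With n = 15 per group: δ = d·√(n/2) = 0.65 × √(15/2) = 1.7801. Critical value z_{0.0125} = 2.241.
Revised power = Φ(δ − 2.241) + Φ(−δ − 2.241) = Φ(-0.461) + Φ(-4.022) = 0.3223 + 0.0000 = 0.3223.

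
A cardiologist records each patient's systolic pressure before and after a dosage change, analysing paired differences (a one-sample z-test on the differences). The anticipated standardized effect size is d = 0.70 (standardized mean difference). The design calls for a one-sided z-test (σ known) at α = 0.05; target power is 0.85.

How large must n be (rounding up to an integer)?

For power 0.85 need Φ(δ − z_{0.05}) = 0.85, so δ = z_{0.05} + z_{0.15} = 1.645 + 1.036 = 2.681.
δ = d·√n ⇒ n = (δ/d)² = (2.681 / 0.70)² = 14.67.
Round up to the next whole unit.

n = 15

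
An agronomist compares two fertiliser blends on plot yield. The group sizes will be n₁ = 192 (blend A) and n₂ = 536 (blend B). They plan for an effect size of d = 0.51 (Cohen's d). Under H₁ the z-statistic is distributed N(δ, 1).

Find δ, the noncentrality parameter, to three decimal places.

δ ≈ 6.064

δ = d / √(1/n₁ + 1/n₂) = 0.51 / √(1/192 + 1/536) = 6.0637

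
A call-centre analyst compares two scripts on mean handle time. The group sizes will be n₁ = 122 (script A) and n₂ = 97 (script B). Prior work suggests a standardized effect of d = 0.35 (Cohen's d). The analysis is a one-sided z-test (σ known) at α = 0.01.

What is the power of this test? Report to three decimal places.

Noncentrality parameter: λ = d / √(1/n₁ + 1/n₂) = 0.35 / √(1/122 + 1/97) = 2.5728
Critical value for a one-sided test at α = 0.01: z_α = 2.326.
Power = Φ(λ − 2.326) = Φ(0.246) = 0.5973.

Power ≈ 0.597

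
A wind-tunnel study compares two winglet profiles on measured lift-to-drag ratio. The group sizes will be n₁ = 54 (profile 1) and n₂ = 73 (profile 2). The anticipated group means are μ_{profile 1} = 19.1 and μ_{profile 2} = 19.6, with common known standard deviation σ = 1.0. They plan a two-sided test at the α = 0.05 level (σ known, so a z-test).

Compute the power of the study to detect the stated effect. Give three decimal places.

Power ≈ 0.796

Standardized effect: d = |μ_{profile 1} − μ_{profile 2}| / σ = |19.1 − 19.6| / 1.0 = 0.5000
Noncentrality parameter: δ = d / √(1/n₁ + 1/n₂) = 0.5000 / √(1/54 + 1/73) = 2.7856
Critical value for a two-sided test at α = 0.05: z_{α/2} = 1.960.
Power = Φ(δ − 1.960) + Φ(−δ − 1.960) = Φ(0.826) + Φ(-4.746) = 0.7955 + 0.0000 = 0.7955.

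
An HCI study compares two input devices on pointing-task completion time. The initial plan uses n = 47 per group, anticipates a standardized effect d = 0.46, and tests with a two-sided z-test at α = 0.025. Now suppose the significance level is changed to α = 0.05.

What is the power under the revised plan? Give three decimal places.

δ = d·√(n/2) = 0.46 × √(47/2) = 2.2299 (unchanged). New critical value: z_{0.025} = 1.960.
Revised power = Φ(δ − 1.960) + Φ(−δ − 1.960) = Φ(0.270) + Φ(-4.190) = 0.6064 + 0.0000 = 0.6064.

Power ≈ 0.606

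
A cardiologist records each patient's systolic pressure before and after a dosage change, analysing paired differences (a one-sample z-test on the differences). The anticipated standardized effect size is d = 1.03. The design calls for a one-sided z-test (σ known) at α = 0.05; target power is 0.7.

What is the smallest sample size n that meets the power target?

Set Φ(δ − 1.645) = 0.7; then δ − 1.645 = Φ⁻¹(0.7) = 0.524, giving δ = 2.169.
δ = d·√n ⇒ n = (δ/d)² = (2.169 / 1.03)² = 4.44.
Rounding up, n = 5.

n = 5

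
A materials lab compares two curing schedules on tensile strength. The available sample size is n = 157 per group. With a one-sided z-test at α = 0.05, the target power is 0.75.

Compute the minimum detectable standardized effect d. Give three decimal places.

d ≈ 0.262

Need Φ(δ − 1.645) = 0.75, so δ = 1.645 + 0.674 = 2.319.
δ = d·√(n/2) ⇒ d = δ/√(n/2) = 2.319/√(157/2) = 0.2618.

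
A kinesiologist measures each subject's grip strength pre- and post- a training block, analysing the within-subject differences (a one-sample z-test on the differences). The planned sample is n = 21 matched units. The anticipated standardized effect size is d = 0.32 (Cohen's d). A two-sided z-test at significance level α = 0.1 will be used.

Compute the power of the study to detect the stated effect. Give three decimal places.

Power ≈ 0.430

Noncentrality parameter: δ = d·√n = 0.32 × √21 = 1.4664
Two-sided α = 0.1 → critical value z_{0.05} = 1.645.
Power = Φ(δ − 1.645) + Φ(−δ − 1.645) = Φ(-0.178) + Φ(-3.111) = 0.4292 + 0.0009 = 0.4301.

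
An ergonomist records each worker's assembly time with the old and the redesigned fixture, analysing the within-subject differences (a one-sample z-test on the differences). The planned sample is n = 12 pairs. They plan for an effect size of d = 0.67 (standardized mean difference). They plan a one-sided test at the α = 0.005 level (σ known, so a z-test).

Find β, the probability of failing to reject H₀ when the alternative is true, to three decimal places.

β ≈ 0.601

Noncentrality parameter: λ = d·√n = 0.67 × √12 = 2.3209
Critical value for a one-sided test at α = 0.005: z_α = 2.576.
Power = P(Z > 2.576 − λ) = Φ(-0.255) = 0.3994.
Type II error: β = 1 − power = 1 − 0.3994 = 0.6006.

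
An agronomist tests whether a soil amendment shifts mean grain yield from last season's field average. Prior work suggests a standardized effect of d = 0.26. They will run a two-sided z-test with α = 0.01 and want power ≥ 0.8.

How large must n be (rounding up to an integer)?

For power 0.8 need Φ(δ − z_{0.005}) = 0.8, so δ = z_{0.005} + z_{0.20} = 2.576 + 0.842 = 3.417.
(For δ > 0 the lower-tail rejection region contributes negligibly to power, so the one-term inversion is standard.)
δ = d·√n ⇒ n = (δ/d)² = (3.417 / 0.26)² = 172.77.
Round up to the next whole unit.

n = 173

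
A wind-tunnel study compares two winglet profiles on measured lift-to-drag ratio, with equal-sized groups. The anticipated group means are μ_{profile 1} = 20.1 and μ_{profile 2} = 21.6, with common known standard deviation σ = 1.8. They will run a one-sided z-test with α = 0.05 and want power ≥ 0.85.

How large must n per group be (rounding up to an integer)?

n = 21 per group

Standardized effect: d = |μ_{profile 1} − μ_{profile 2}| / σ = |20.1 − 21.6| / 1.8 = 0.8333
For power 0.85 need Φ(δ − z_{0.05}) = 0.85, so δ = z_{0.05} + z_{0.15} = 1.645 + 1.036 = 2.681.
δ = d·√(n/2) ⇒ n = 2(δ/d)² = 2 × (2.681 / 0.8333)² = 20.71.
Rounding up, n = 21 per group.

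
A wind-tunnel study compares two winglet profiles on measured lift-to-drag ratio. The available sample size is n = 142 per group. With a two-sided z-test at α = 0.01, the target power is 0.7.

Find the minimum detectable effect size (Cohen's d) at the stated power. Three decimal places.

Required noncentrality: δ = z_{0.005} + z_{0.30} = 2.576 + 0.524 = 3.100.
(The second rejection-region term Φ(−δ − z_{α/2}) is negligible and dropped.)
δ = d·√(n/2) ⇒ d = δ/√(n/2) = 3.100/√(142/2) = 0.3679.

d ≈ 0.368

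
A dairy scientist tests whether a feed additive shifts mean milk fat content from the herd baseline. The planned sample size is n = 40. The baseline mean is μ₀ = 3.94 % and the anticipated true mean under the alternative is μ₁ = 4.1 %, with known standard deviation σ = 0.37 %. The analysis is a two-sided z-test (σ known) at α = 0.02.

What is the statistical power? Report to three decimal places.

Power ≈ 0.659

Standardized effect: d = |μ₁ − μ₀| / σ = |4.1 − 3.94| / 0.37 = 0.4324
Noncentrality parameter: δ = d·√n = 0.4324 × √40 = 2.7349
Critical value for a two-sided test at α = 0.02: z_{α/2} = 2.326.
Power = Φ(δ − 2.326) + Φ(−δ − 2.326) = Φ(0.409) + Φ(-5.061) = 0.6586 + 0.0000 = 0.6586.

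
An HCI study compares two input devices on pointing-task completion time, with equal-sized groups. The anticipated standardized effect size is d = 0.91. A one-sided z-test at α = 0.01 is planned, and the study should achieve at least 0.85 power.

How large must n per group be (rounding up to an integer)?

For power 0.85 need Φ(δ − z_{0.01}) = 0.85, so δ = z_{0.01} + z_{0.15} = 2.326 + 1.036 = 3.363.
δ = d·√(n/2) ⇒ n = 2(δ/d)² = 2 × (3.363 / 0.91)² = 27.31.
Round up to the next whole unit.

n = 28 per group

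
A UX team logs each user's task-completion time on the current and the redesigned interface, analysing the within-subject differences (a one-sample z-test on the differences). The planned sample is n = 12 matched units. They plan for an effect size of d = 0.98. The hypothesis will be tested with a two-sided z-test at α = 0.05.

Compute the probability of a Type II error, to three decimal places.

β ≈ 0.076

Noncentrality parameter: δ = d·√n = 0.98 × √12 = 3.3948
Critical value for a two-sided test at α = 0.05: z_{α/2} = 1.960.
Power = Φ(δ − 1.960) + Φ(−δ − 1.960) = Φ(1.435) + Φ(-5.355) = 0.9243 + 0.0000 = 0.9243.
Type II error: β = 1 − power = 1 − 0.9243 = 0.0757.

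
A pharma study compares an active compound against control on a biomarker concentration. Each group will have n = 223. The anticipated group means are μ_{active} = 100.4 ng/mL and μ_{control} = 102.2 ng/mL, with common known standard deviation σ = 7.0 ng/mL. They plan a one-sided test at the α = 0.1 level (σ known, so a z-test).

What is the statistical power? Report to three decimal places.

Power ≈ 0.924

Standardized effect: d = |μ_{active} − μ_{control}| / σ = |100.4 − 102.2| / 7.0 = 0.2571
Noncentrality parameter: δ = d·√(n/2) = 0.2571 × √(223/2) = 2.7153
One-sided α = 0.1 → critical value z_{0.1} = 1.282.
Power = P(Z > 1.282 − δ) = Φ(1.434) = 0.9242.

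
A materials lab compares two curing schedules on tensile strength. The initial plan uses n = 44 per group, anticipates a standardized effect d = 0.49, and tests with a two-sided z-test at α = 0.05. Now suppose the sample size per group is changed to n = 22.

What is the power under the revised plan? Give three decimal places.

Power ≈ 0.369

With n = 22 per group: δ = d·√(n/2) = 0.49 × √(22/2) = 1.6251. Critical value z_{0.025} = 1.960.
Revised power = Φ(δ − 1.960) + Φ(−δ − 1.960) = Φ(-0.335) + Φ(-3.585) = 0.3689 + 0.0002 = 0.3690.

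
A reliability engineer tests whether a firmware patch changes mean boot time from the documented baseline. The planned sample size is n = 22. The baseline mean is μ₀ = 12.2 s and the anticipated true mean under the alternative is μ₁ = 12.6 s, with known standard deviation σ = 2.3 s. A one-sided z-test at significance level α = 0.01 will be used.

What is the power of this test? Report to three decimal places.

Power ≈ 0.065

Standardized effect: d = |μ₁ − μ₀| / σ = |12.6 − 12.2| / 2.3 = 0.1739
Noncentrality parameter: δ = d·√n = 0.1739 × √22 = 0.8157
One-sided α = 0.01 → critical value z_{0.01} = 2.326.
Power = Φ(δ − 2.326) = Φ(-1.511) = 0.0654.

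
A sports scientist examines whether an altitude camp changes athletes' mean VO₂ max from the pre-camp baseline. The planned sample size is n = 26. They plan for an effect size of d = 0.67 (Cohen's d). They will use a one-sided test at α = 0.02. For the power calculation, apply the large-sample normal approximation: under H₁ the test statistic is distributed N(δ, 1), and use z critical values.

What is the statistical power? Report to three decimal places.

Power ≈ 0.913

Noncentrality parameter: δ = d·√n = 0.67 × √26 = 3.4163
One-sided α = 0.02 → critical value z_{0.02} = 2.054.
Power = Φ(δ − 2.054) = Φ(1.363) = 0.9135.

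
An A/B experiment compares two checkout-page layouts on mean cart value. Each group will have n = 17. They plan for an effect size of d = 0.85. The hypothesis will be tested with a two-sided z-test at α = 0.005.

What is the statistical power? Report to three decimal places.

Power ≈ 0.371

Noncentrality parameter: δ = d·√(n/2) = 0.85 × √(17/2) = 2.4782
Critical value for a two-sided test at α = 0.005: z_{α/2} = 2.807.
Power = Φ(δ − 2.807) + Φ(−δ − 2.807) = Φ(-0.329) + Φ(-5.285) = 0.3711 + 0.0000 = 0.3711.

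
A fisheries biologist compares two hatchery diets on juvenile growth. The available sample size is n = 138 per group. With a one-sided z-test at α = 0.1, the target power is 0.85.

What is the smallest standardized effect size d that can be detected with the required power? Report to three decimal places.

Required noncentrality: δ = z_{0.1} + z_{0.15} = 1.282 + 1.036 = 2.318.
δ = d·√(n/2) ⇒ d = δ/√(n/2) = 2.318/√(138/2) = 0.2791.

d ≈ 0.279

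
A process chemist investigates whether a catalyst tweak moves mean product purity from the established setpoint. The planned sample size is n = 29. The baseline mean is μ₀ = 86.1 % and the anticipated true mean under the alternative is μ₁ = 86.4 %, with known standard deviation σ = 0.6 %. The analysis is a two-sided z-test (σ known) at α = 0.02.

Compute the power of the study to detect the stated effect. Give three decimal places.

Standardized effect: d = |μ₁ − μ₀| / σ = |86.4 − 86.1| / 0.6 = 0.5000
Noncentrality parameter: δ = d·√n = 0.5000 × √29 = 2.6926
Two-sided α = 0.02 → critical value z_{0.01} = 2.326.
Power = Φ(δ − 2.326) + Φ(−δ − 2.326) = Φ(0.366) + Φ(-5.019) = 0.6429 + 0.0000 = 0.6429.

Power ≈ 0.643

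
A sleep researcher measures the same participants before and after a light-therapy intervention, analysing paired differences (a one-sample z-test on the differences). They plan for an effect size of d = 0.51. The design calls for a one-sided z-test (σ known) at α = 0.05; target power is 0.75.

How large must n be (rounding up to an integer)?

n = 21

Set Φ(δ − 1.645) = 0.75; then δ − 1.645 = Φ⁻¹(0.75) = 0.674, giving δ = 2.319.
δ = d·√n ⇒ n = (δ/d)² = (2.319 / 0.51)² = 20.68.
Rounding up, n = 21.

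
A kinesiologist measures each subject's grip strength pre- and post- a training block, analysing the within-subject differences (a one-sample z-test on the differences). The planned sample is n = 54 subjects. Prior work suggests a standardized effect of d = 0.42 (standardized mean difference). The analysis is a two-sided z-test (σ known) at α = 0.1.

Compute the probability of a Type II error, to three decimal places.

β ≈ 0.075

Noncentrality parameter: δ = d·√n = 0.42 × √54 = 3.0864
Critical value for a two-sided test at α = 0.1: z_{α/2} = 1.645.
Power = Φ(δ − 1.645) + Φ(−δ − 1.645) = Φ(1.442) + Φ(-4.731) = 0.9253 + 0.0000 = 0.9253.
Type II error: β = 1 − power = 1 − 0.9253 = 0.0747.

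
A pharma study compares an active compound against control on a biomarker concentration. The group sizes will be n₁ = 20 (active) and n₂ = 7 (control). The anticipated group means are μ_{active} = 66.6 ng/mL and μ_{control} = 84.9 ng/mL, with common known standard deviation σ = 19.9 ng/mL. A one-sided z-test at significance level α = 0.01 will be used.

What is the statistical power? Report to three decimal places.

Power ≈ 0.408

Standardized effect: d = |μ_{active} − μ_{control}| / σ = |66.6 − 84.9| / 19.9 = 0.9196
Noncentrality parameter: δ = d / √(1/n₁ + 1/n₂) = 0.9196 / √(1/20 + 1/7) = 2.0940
Critical value for a one-sided test at α = 0.01: z_α = 2.326.
Power = P(Z > 2.326 − δ) = Φ(-0.232) = 0.4081.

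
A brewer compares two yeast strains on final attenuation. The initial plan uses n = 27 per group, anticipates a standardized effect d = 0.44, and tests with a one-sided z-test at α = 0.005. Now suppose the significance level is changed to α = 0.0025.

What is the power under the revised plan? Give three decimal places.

δ = d·√(n/2) = 0.44 × √(27/2) = 1.6167 (unchanged). New critical value: z_{0.0025} = 2.807.
Revised power = Φ(δ − 2.807) = Φ(-1.190) = 0.1170.

Power ≈ 0.117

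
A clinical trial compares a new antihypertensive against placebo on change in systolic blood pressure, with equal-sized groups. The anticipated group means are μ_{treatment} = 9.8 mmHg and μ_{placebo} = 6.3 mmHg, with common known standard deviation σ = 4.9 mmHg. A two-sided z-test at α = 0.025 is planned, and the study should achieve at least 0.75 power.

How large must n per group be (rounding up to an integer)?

Standardized effect: d = |μ_{treatment} − μ_{placebo}| / σ = |9.8 − 6.3| / 4.9 = 0.7143
For power 0.75 need Φ(δ − z_{0.0125}) = 0.75, so δ = z_{0.0125} + z_{0.25} = 2.241 + 0.674 = 2.916.
(The Φ(−δ − z_{α/2}) term is vanishingly small for δ > 0 and is dropped in the standard sample-size formula.)
δ = d·√(n/2) ⇒ n = 2(δ/d)² = 2 × (2.916 / 0.7143)² = 33.33.
Round up to the next whole unit.

n = 34 per group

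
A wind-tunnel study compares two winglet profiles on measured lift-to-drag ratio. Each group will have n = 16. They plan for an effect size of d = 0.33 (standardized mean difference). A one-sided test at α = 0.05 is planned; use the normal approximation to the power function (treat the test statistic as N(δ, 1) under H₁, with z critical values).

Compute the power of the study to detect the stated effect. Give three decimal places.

Noncentrality parameter: δ = d·√(n/2) = 0.33 × √(16/2) = 0.9334
One-sided α = 0.05 → critical value z_{0.05} = 1.645.
Power = Φ(δ − 1.645) = Φ(-0.711) = 0.2384.

Power ≈ 0.238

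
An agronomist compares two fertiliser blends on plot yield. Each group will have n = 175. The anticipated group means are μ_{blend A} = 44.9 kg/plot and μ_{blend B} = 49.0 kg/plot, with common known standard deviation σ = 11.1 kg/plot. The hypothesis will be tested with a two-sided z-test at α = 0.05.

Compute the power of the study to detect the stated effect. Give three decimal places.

Standardized effect: d = |μ_{blend A} − μ_{blend B}| / σ = |44.9 − 49.0| / 11.1 = 0.3694
Noncentrality parameter: δ = d·√(n/2) = 0.3694 × √(175/2) = 3.4551
Critical value for a two-sided test at α = 0.05: z_{α/2} = 1.960.
Power = Φ(δ − 1.960) + Φ(−δ − 1.960) = Φ(1.495) + Φ(-5.415) = 0.9326 + 0.0000 = 0.9326.

Power ≈ 0.933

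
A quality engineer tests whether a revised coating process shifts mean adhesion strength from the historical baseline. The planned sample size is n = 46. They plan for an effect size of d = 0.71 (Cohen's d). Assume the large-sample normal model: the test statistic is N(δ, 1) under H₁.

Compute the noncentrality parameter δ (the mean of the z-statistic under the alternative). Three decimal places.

δ = d·√n = 0.71 × √46 = 4.8155

δ ≈ 4.815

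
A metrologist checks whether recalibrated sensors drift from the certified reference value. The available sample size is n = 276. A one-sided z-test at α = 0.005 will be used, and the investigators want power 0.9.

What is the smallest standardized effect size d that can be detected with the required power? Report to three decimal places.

d ≈ 0.232

Required noncentrality: δ = z_{0.005} + z_{0.10} = 2.576 + 1.282 = 3.857.
δ = d·√n ⇒ d = δ/√n = 3.857/√276 = 0.2322.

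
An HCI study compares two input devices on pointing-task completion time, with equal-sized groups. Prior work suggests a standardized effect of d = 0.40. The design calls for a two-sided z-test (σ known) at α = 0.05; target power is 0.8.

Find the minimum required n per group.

n = 99 per group

Set Φ(δ − 1.960) = 0.8; then δ − 1.960 = Φ⁻¹(0.8) = 0.842, giving δ = 2.802.
(Ignoring the negligible lower-tail rejection probability gives the usual closed-form inversion.)
δ = d·√(n/2) ⇒ n = 2(δ/d)² = 2 × (2.802 / 0.40)² = 98.11.
Rounding up, n = 99 per group.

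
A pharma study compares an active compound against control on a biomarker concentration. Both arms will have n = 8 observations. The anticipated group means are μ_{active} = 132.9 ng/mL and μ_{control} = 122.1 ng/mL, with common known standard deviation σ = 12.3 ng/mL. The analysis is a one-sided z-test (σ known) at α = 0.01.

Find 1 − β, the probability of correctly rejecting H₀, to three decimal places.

Power ≈ 0.284

Standardized effect: d = |μ_{active} − μ_{control}| / σ = |132.9 − 122.1| / 12.3 = 0.8780
Noncentrality parameter: δ = d·√(n/2) = 0.8780 × √(8/2) = 1.7561
One-sided α = 0.01 → critical value z_{0.01} = 2.326.
Power = P(Z > 2.326 − δ) = Φ(-0.570) = 0.2843.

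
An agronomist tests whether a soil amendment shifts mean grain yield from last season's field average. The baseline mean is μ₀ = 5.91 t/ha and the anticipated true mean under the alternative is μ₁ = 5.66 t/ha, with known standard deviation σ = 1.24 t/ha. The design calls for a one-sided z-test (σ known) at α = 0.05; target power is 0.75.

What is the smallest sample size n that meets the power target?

n = 133

Standardized effect: d = |μ₁ − μ₀| / σ = |5.66 − 5.91| / 1.24 = 0.2016
For power 0.75 need Φ(δ − z_{0.05}) = 0.75, so δ = z_{0.05} + z_{0.25} = 1.645 + 0.674 = 2.319.
δ = d·√n ⇒ n = (δ/d)² = (2.319 / 0.2016)² = 132.34.
Round up to the next whole unit.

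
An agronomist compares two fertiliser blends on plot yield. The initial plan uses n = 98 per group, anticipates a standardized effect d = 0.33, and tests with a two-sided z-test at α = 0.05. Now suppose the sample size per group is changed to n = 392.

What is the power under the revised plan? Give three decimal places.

Power ≈ 0.996

With n = 392 per group: δ = d·√(n/2) = 0.33 × √(392/2) = 4.6200. Critical value z_{0.025} = 1.960.
Revised power = Φ(δ − 1.960) + Φ(−δ − 1.960) = Φ(2.660) + Φ(-6.580) = 0.9961 + 0.0000 = 0.9961.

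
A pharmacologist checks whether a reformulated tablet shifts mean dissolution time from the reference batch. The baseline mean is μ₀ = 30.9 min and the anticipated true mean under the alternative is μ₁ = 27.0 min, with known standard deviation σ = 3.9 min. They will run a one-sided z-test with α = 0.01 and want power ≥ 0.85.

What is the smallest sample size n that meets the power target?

n = 12

Standardized effect: d = |μ₁ − μ₀| / σ = |27.0 − 30.9| / 3.9 = 1.0000
For power 0.85 need Φ(δ − z_{0.01}) = 0.85, so δ = z_{0.01} + z_{0.15} = 2.326 + 1.036 = 3.363.
δ = d·√n ⇒ n = (δ/d)² = (3.363 / 1.0000)² = 11.31.
Round up to the next whole unit.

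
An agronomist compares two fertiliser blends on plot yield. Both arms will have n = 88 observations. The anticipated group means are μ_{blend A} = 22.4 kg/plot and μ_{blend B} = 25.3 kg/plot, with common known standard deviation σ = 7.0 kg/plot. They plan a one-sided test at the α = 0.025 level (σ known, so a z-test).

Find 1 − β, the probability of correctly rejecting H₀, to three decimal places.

Standardized effect: d = |μ_{blend A} − μ_{blend B}| / σ = |22.4 − 25.3| / 7.0 = 0.4143
Noncentrality parameter: δ = d·√(n/2) = 0.4143 × √(88/2) = 2.7481
One-sided α = 0.025 → critical value z_{0.025} = 1.960.
Power = Φ(δ − 1.960) = Φ(0.788) = 0.7847.

Power ≈ 0.785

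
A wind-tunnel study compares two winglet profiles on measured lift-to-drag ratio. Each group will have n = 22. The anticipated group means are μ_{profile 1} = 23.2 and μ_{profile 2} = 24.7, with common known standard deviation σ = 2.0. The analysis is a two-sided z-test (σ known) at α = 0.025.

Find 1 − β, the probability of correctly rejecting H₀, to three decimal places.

Power ≈ 0.597

Standardized effect: d = |μ_{profile 1} − μ_{profile 2}| / σ = |23.2 − 24.7| / 2.0 = 0.7500
Noncentrality parameter: λ = d·√(n/2) = 0.7500 × √(22/2) = 2.4875
Critical value for a two-sided test at α = 0.025: z_{α/2} = 2.241.
Power = Φ(λ − 2.241) + Φ(−λ − 2.241) = Φ(0.246) + Φ(-4.729) = 0.5972 + 0.0000 = 0.5972.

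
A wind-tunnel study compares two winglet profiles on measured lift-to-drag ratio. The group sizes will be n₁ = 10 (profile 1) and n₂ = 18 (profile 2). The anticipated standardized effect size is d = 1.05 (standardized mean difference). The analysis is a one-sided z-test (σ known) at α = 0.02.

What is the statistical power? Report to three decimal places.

Noncentrality parameter: λ = d / √(1/n₁ + 1/n₂) = 1.05 / √(1/10 + 1/18) = 2.6622
One-sided α = 0.02 → critical value z_{0.02} = 2.054.
Power = P(Z > 2.054 − λ) = Φ(0.608) = 0.7286.

Power ≈ 0.729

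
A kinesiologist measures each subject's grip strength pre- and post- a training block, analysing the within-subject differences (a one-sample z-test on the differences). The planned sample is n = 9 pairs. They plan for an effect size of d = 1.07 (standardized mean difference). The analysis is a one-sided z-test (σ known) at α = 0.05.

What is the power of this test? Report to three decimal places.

Noncentrality parameter: δ = d·√n = 1.07 × √9 = 3.2100
Critical value for a one-sided test at α = 0.05: z_α = 1.645.
Power = P(Z > 1.645 − δ) = Φ(1.565) = 0.9412.

Power ≈ 0.941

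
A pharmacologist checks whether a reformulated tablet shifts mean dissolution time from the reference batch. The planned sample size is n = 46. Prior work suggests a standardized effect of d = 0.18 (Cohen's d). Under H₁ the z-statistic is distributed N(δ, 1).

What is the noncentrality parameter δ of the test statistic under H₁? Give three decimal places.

δ = d·√n = 0.18 × √46 = 1.2208

δ ≈ 1.221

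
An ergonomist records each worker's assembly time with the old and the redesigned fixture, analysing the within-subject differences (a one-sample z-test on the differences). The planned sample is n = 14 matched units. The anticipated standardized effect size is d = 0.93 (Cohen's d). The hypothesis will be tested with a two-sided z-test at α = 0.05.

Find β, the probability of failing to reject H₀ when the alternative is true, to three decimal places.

β ≈ 0.064

Noncentrality parameter: δ = d·√n = 0.93 × √14 = 3.4797
Critical value for a two-sided test at α = 0.05: z_{α/2} = 1.960.
Power = Φ(δ − 1.960) + Φ(−δ − 1.960) = Φ(1.520) + Φ(-5.440) = 0.9357 + 0.0000 = 0.9357.
Type II error: β = 1 − power = 1 − 0.9357 = 0.0643.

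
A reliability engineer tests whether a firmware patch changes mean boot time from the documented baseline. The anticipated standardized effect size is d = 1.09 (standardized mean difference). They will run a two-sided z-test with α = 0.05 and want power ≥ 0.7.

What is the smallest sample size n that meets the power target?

Set Φ(δ − 1.960) = 0.7; then δ − 1.960 = Φ⁻¹(0.7) = 0.524, giving δ = 2.484.
(The Φ(−δ − z_{α/2}) term is vanishingly small for δ > 0 and is dropped in the standard sample-size formula.)
δ = d·√n ⇒ n = (δ/d)² = (2.484 / 1.09)² = 5.19.
Round up to the next whole unit.

n = 6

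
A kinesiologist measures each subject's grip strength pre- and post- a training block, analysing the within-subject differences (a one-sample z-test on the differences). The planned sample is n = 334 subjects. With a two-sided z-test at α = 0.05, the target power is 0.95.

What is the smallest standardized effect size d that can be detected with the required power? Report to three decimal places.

d ≈ 0.197

Need Φ(δ − 1.960) = 0.95, so δ = 1.960 + 1.645 = 3.605.
(The second rejection-region term Φ(−δ − z_{α/2}) is negligible and dropped.)
δ = d·√n ⇒ d = δ/√n = 3.605/√334 = 0.1972.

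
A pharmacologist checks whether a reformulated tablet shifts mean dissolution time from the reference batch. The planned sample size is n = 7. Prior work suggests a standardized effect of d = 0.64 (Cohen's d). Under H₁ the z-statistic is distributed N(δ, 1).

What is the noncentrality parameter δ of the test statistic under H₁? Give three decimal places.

The noncentrality parameter scales effect size by the design's sample-size factor: δ = d·√n = 0.64 × √7 = 1.6933

δ ≈ 1.693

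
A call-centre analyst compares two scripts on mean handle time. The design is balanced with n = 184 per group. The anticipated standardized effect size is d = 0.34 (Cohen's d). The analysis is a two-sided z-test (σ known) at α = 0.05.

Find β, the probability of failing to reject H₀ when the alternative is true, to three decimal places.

Noncentrality parameter: δ = d·√(n/2) = 0.34 × √(184/2) = 3.2612
Two-sided α = 0.05 → critical value z_{0.025} = 1.960.
Power = Φ(δ − 1.960) + Φ(−δ − 1.960) = Φ(1.301) + Φ(-5.221) = 0.9034 + 0.0000 = 0.9034.
Type II error: β = 1 − power = 1 − 0.9034 = 0.0966.

β ≈ 0.097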